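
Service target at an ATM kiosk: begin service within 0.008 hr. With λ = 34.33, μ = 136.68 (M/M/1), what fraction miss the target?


ρ = 34.33/136.68 = 0.2512
P(Wq > t) = ρ·e^{−(μ−λ)t} = 0.2512·e^{−0.8188}
= 0.2512·0.440960 = 0.110756

Final: 0.110756


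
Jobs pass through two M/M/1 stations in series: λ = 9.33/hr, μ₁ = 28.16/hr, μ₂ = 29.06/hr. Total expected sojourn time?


Each node sees arrival rate λ = 9.33/hr (tandem ⇒ throughput preserved).
W₁ = 1/(μ₁−λ) = 1/(28.16−9.33) = 0.05311 hr
W₂ = 1/(μ₂−λ) = 1/(29.06−9.33) = 0.05068 hr
W_total = W₁ + W₂ = 0.05311 + 0.05068 = 0.10379 hr

Final: 0.10379 hr


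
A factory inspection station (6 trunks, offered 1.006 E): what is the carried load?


B(6,1.006) = 0.0005265 (Erlang-B)
Carried load = a(1 − B) = 1.006·(1 − 0.0005265) = 1.006·0.999474 = 1.0055 E

Final: 1.0055 Erlangs


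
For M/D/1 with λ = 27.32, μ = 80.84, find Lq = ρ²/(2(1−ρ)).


ρ = 27.32/80.84 = 0.3380
M/D/1: Lq = ρ²/(2(1−ρ)) = 0.1142/(2·0.6620) = 0.08626

Final: 0.08626


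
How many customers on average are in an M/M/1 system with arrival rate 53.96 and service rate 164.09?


ρ = λ/μ = 53.96/164.09 = 0.3288
L = ρ/(1−ρ) = 0.3288/(1 − 0.3288) = 0.3288/0.6712 = 0.4900

Final: 0.4900


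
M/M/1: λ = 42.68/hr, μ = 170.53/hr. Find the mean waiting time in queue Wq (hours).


ρ = 42.68/170.53 = 0.2503
Wq = ρ/(μ−λ) = 0.2503/(170.53 − 42.68) = 0.2503/127.85 = 0.001958 hr

Final: 0.001958 hr


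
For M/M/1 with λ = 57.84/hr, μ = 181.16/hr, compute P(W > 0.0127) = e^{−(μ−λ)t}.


W ~ Exponential(μ−λ) for M/M/1.
μ − λ = 181.16 − 57.84 = 123.3200
P(W > t) = e^{−(μ−λ)t} = e^{−1.5662} = 0.208845

Final: 0.208845


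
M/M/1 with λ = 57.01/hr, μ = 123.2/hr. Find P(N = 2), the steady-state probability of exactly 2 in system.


ρ = 57.01/123.2 = 0.4627
P_n = (1−ρ)·ρ^n = (1 − 0.4627)·0.4627^2 = 0.5373·0.214132 = 0.115044

Final: 0.115044


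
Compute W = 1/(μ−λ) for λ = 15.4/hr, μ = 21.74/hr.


W = 1/(μ−λ) = 1/(21.74 − 15.4) = 1/6.34 = 0.1577 hr

Final: 0.1577 hr


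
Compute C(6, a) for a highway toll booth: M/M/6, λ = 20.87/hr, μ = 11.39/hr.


a = λ/μ = 1.8323; ρ = a/6 = 0.3054
P₀ = 0.159905 (from M/M/c formula)
C(c,a) = [a^c/(c!(1−ρ))]·P₀ = [37.84359/(720·0.6946)]·0.159905
= 0.07567·0.159905 = 0.012100

Final: 0.012100


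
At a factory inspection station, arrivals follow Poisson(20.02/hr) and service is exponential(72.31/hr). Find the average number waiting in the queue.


ρ = 20.02/72.31 = 0.2769
Lq = ρ²/(1−ρ) = 0.07665/0.7231 = 0.1060

Final: 0.1060


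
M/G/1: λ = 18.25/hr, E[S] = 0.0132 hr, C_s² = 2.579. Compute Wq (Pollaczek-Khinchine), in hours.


ρ = λ·E[S] = 18.25·0.0132 = 0.2409
E[S²] = E[S]²(1+C_s²) = 0.0132²·(1+2.579) = 0.0006236
Wq = λ·E[S²]/(2(1−ρ)) = 18.25·0.0006236/(2·0.7591) = 0.007496 hr

Final: 0.007496 hr


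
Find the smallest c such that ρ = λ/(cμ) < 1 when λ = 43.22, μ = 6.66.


Stability requires cμ > λ ⇔ c > λ/μ.
λ/μ = 43.22/6.66 = 6.4895
Minimum integer c = ⌊6.4895⌋ + 1 = 7
Check: 7·6.66 = 46.62 > 43.22, while 6·6.66 = 39.96 ≤ 43.22

Final: 7 servers


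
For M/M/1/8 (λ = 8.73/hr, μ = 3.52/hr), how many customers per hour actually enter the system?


ρ = 2.4801; P_K = (1−ρ)ρ^8/(1−ρ^9) = 0.596961
λ_eff = λ(1 − P_K) = 8.73·(1 − 0.596961) = 8.73·0.403039 = 3.5185 /hr

Final: 3.5185 /hr


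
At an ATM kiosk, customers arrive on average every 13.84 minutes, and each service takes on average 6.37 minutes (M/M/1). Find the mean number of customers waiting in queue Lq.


λ = 60/13.84 = 4.3353 /hr
μ = 60/6.37 = 9.4192 /hr
ρ = λ/μ = 4.3353/9.4192 = 0.4603
Lq = ρ²/(1−ρ) = 0.2118/0.5397 = 0.3925

Final: 0.3925


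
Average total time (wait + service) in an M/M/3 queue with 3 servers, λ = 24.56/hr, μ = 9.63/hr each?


a = 2.5504; ρ = 0.8501; P₀ = 0.039605
Lq = P₀·a^c·ρ/(c!(1−ρ)²) = 4.14390
Wq = Lq/λ = 4.14390/24.56 = 0.16873 hr
W = Wq + 1/μ = 0.16873 + 0.10384 = 0.27257 hr

Final: 0.27257 hr


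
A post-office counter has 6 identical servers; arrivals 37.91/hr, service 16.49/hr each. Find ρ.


ρ = λ/(cμ) = 37.91/(6·16.49) = 37.91/98.94 = 0.3832

Final: 0.3832


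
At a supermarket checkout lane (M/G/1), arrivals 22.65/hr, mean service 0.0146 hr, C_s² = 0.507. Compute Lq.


ρ = λ·E[S] = 22.65·0.0146 = 0.3307
Lq = ρ²(1+C_s²)/(2(1−ρ)) = 0.1094·(1+0.507)/(2·0.6693)
= 0.1094·1.5070/1.3386 = 0.12311

Final: 0.12311


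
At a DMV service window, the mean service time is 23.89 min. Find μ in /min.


μ = 1/(service time) in consistent units.
1 minute = 1 min, so μ = 1/23.89 = 0.04186 per minute

Final: 0.04186 /min


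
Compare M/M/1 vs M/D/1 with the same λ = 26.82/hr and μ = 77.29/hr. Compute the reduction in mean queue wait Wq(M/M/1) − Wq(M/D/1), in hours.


ρ = 26.82/77.29 = 0.3470
Wq(M/M/1) = ρ/(μ−λ) = 0.3470/50.47 = 0.006875 hr
Wq(M/D/1) = ρ/(2(μ−λ)) = 0.003438 hr
Savings = 0.006875 − 0.003438 = 0.003438 hr

Final: 0.003438 hr


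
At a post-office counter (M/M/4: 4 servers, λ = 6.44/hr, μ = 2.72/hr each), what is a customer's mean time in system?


a = 2.3676; ρ = 0.5919; P₀ = 0.086273
Lq = P₀·a^c·ρ/(c!(1−ρ)²) = 0.40150
Wq = Lq/λ = 0.40150/6.44 = 0.06234 hr
W = Wq + 1/μ = 0.06234 + 0.36765 = 0.42999 hr

Final: 0.42999 hr


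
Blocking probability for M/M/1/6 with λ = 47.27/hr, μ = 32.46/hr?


ρ = λ/μ = 47.27/32.46 = 1.4563
P_K = (1−ρ)ρ^K/(1−ρ^(K+1)) = (-0.4563·9.537236)/(1 − 13.888636)
= -4.351401/-12.888636 = 0.337615

Final: 0.337615


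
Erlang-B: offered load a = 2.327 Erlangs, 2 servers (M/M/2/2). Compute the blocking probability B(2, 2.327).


B(c,a) = (a^c/c!) / Σ_{k=0}^{c} a^k/k!
a^2/2! = 2.707464
Σ terms (k=0..2): 1.00000 + 2.32700 + 2.70746 = 6.034465
B = 2.707464/6.034465 = 0.448667

Final: 0.448667


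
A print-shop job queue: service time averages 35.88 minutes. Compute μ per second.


μ = 1/(service time) in consistent units.
1 second = 0.0166667 min, so μ = 0.0166667/35.88 = 0.0004645 per second

Final: 0.0004645 /sec


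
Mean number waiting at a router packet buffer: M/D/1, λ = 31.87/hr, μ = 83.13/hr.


ρ = 31.87/83.13 = 0.3834
M/D/1: Lq = ρ²/(2(1−ρ)) = 0.1470/(2·0.6166) = 0.11918

Final: 0.11918


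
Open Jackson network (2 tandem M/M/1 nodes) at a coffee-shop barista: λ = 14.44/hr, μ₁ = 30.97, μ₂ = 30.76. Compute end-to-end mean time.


Each node sees arrival rate λ = 14.44/hr (tandem ⇒ throughput preserved).
W₁ = 1/(μ₁−λ) = 1/(30.97−14.44) = 0.06050 hr
W₂ = 1/(μ₂−λ) = 1/(30.76−14.44) = 0.06127 hr
W_total = W₁ + W₂ = 0.06050 + 0.06127 = 0.12177 hr

Final: 0.12177 hr


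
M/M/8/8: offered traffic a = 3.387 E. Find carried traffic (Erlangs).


B(8,3.387) = 0.014641 (Erlang-B)
Carried load = a(1 − B) = 3.387·(1 − 0.014641) = 3.387·0.985359 = 3.3374 E

Final: 3.3374 Erlangs


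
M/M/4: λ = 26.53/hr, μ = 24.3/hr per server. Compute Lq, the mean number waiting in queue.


a = λ/μ = 1.0918; ρ = a/4 = 0.2729
P₀ = 0.334889
Lq = P₀·a^c·ρ / (c!·(1−ρ)²) = 0.334889·1.42077·0.2729/(24·0.52861)
= 0.01024

Final: 0.01024


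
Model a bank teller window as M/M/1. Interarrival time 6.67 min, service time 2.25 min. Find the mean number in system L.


λ = 60/6.67 = 8.9955 /hr
μ = 60/2.25 = 26.6667 /hr
ρ = λ/μ = 8.9955/26.6667 = 0.3373
L = ρ/(1−ρ) = 0.3373/0.6627 = 0.5090

Final: 0.5090


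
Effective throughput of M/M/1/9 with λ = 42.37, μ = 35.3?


ρ = 1.2003; P_K = (1−ρ)ρ^9/(1−ρ^10) = 0.198913
λ_eff = λ(1 − P_K) = 42.37·(1 − 0.198913) = 42.37·0.801087 = 33.9420 /hr

Final: 33.9420 /hr


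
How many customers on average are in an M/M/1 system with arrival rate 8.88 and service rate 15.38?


ρ = λ/μ = 8.88/15.38 = 0.5774
L = ρ/(1−ρ) = 0.5774/(1 − 0.5774) = 0.5774/0.4226 = 1.3662

Final: 1.3662


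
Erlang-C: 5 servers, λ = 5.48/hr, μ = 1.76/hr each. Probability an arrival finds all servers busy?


a = λ/μ = 3.1136; ρ = a/5 = 0.6227
P₀ = 0.041030 (from M/M/c formula)
C(c,a) = [a^c/(c!(1−ρ))]·P₀ = [292.64388/(120·0.3773)]·0.041030
= 6.46402·0.041030 = 0.265222

Final: 0.265222


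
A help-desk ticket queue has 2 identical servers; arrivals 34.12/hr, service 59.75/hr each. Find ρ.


ρ = λ/(cμ) = 34.12/(2·59.75) = 34.12/119.50 = 0.2855

Final: 0.2855


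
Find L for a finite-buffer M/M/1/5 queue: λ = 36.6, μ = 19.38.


ρ = 36.6/19.38 = 1.8885
L = ρ[1 − (K+1)ρ^K + Kρ^(K+1)] / [(1−ρ)(1−ρ^(K+1))]
Numerator: 1.8885·(1 − 6·24.023516 + 5·45.369488) = 158.083190
Denominator: (-0.8885)·(-44.369488) = 39.424282
L = 158.083190/39.424282 = 4.0098

Final: 4.0098


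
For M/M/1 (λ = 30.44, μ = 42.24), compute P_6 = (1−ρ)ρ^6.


ρ = 30.44/42.24 = 0.7206
P_n = (1−ρ)·ρ^n = (1 − 0.7206)·0.7206^6 = 0.2794·0.140063 = 0.039128

Final: 0.039128


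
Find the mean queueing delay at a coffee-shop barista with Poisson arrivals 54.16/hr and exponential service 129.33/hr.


ρ = 54.16/129.33 = 0.4188
Wq = ρ/(μ−λ) = 0.4188/(129.33 − 54.16) = 0.4188/75.17 = 0.005571 hr

Final: 0.005571 hr


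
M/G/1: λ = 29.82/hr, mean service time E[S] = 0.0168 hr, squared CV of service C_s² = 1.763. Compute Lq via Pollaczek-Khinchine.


ρ = λ·E[S] = 29.82·0.0168 = 0.5010
Lq = ρ²(1+C_s²)/(2(1−ρ)) = 0.2510·(1+1.763)/(2·0.4990)
= 0.2510·2.7630/0.9980 = 0.69481

Final: 0.69481


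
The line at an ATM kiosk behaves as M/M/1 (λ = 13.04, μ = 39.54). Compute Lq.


ρ = 13.04/39.54 = 0.3298
Lq = ρ²/(1−ρ) = 0.1088/0.6702 = 0.1623

Final: 0.1623


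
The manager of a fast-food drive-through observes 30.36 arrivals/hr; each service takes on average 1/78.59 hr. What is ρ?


ρ = λ/μ = 30.36/78.59 = 0.3863

Final: 0.3863


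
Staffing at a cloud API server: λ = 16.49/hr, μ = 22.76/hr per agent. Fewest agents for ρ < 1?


Stability requires cμ > λ ⇔ c > λ/μ.
λ/μ = 16.49/22.76 = 0.7245
Minimum integer c = ⌊0.7245⌋ + 1 = 1
Check: 1·22.76 = 22.76 > 16.49, while 0·22.76 = 0.00 ≤ 16.49

Final: 1 servers


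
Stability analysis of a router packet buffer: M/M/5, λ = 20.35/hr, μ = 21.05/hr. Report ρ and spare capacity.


Total capacity cμ = 5·21.05 = 105.25/hr
ρ = λ/(cμ) = 20.35/105.25 = 0.1933
Stable ⇔ ρ < 1: YES
Spare capacity = cμ − λ = 105.25 − 20.35 = 84.90/hr

Final: ρ = 0.1933; stable; margin = 84.90/hr


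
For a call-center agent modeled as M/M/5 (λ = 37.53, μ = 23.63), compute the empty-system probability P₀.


a = λ/μ = 37.53/23.63 = 1.5882; ρ = a/c = 0.3176
Σ_{k=0}^{4} a^k/k! (terms k=0..4) = 1.00000 + 1.58824 + 1.26125 + 0.66772 + 0.26512 = 4.78232
Tail: a^5/(5!(1−ρ)) = 10.10588/(120·0.6824) = 0.12342
P₀ = 1/(4.78232 + 0.12342) = 1/4.90574 = 0.203843

Final: 0.203843


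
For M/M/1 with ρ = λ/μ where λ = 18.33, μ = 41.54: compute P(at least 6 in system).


ρ = 18.33/41.54 = 0.4413
P(N ≥ n) = ρ^n = 0.4413^6 = 0.007382

Final: 0.007382


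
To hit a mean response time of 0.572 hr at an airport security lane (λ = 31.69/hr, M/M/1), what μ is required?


W = 1/(μ−λ) ⇒ μ − λ = 1/W = 1/0.572 = 1.7483
μ = λ + 1/W = 31.69 + 1.7483 = 33.4383 per hr

Final: 33.4383 /hr


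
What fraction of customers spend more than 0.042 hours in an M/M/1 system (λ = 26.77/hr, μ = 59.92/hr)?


W ~ Exponential(μ−λ) for M/M/1.
μ − λ = 59.92 − 26.77 = 33.1500
P(W > t) = e^{−(μ−λ)t} = e^{−1.3923} = 0.248503

Final: 0.248503


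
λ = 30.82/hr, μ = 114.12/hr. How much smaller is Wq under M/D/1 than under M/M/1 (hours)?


ρ = 30.82/114.12 = 0.2701
Wq(M/M/1) = ρ/(μ−λ) = 0.2701/83.30 = 0.003242 hr
Wq(M/D/1) = ρ/(2(μ−λ)) = 0.001621 hr
Savings = 0.003242 − 0.001621 = 0.001621 hr

Final: 0.001621 hr


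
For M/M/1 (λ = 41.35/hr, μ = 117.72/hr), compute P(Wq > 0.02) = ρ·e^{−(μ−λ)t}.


ρ = 41.35/117.72 = 0.3513
P(Wq > t) = ρ·e^{−(μ−λ)t} = 0.3513·e^{−1.5274}
= 0.3513·0.217099 = 0.076258

Final: 0.076258


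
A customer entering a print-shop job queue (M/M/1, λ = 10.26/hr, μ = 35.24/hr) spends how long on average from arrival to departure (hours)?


W = 1/(μ−λ) = 1/(35.24 − 10.26) = 1/24.98 = 0.04003 hr

Final: 0.04003 hr


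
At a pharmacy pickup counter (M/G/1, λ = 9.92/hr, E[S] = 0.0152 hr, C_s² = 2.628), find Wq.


ρ = λ·E[S] = 9.92·0.0152 = 0.1508
E[S²] = E[S]²(1+C_s²) = 0.0152²·(1+2.628) = 0.0008382
Wq = λ·E[S²]/(2(1−ρ)) = 9.92·0.0008382/(2·0.8492) = 0.004896 hr

Final: 0.004896 hr


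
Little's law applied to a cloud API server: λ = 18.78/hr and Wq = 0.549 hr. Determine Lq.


Lq = λWq = 18.78·0.549 = 10.3102

Final: 10.3102


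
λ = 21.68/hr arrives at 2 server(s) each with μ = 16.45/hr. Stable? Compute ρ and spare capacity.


Total capacity cμ = 2·16.45 = 32.90/hr
ρ = λ/(cμ) = 21.68/32.90 = 0.6590
Stable ⇔ ρ < 1: YES
Spare capacity = cμ − λ = 32.90 − 21.68 = 11.22/hr

Final: ρ = 0.6590; stable; margin = 11.22/hr


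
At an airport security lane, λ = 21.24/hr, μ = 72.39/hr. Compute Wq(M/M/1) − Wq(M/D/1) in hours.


ρ = 21.24/72.39 = 0.2934
Wq(M/M/1) = ρ/(μ−λ) = 0.2934/51.15 = 0.005736 hr
Wq(M/D/1) = ρ/(2(μ−λ)) = 0.002868 hr
Savings = 0.005736 − 0.002868 = 0.002868 hr

Final: 0.002868 hr


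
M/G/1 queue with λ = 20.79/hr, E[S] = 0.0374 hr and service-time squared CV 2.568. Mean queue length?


ρ = λ·E[S] = 20.79·0.0374 = 0.7775
Lq = ρ²(1+C_s²)/(2(1−ρ)) = 0.6046·(1+2.568)/(2·0.2225)
= 0.6046·3.5680/0.4449 = 4.84849

Final: 4.84849


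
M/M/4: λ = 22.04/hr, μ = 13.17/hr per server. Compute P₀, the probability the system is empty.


a = λ/μ = 22.04/13.17 = 1.6735; ρ = a/c = 0.4184
Σ_{k=0}^{3} a^k/k! (terms k=0..3) = 1.00000 + 1.67350 + 1.40030 + 0.78114 = 4.85494
Tail: a^4/(4!(1−ρ)) = 7.84338/(24·0.5816) = 0.56189
P₀ = 1/(4.85494 + 0.56189) = 1/5.41682 = 0.184610

Final: 0.184610


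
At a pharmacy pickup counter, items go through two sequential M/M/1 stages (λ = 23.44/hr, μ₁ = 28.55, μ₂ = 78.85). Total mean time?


Each node sees arrival rate λ = 23.44/hr (tandem ⇒ throughput preserved).
W₁ = 1/(μ₁−λ) = 1/(28.55−23.44) = 0.19569 hr
W₂ = 1/(μ₂−λ) = 1/(78.85−23.44) = 0.01805 hr
W_total = W₁ + W₂ = 0.19569 + 0.01805 = 0.21374 hr

Final: 0.21374 hr


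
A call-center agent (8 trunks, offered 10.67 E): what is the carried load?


B(8,10.67) = 0.368608 (Erlang-B)
Carried load = a(1 − B) = 10.67·(1 − 0.368608) = 10.67·0.631392 = 6.7370 E

Final: 6.7370 Erlangs


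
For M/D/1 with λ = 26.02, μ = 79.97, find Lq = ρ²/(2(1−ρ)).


ρ = 26.02/79.97 = 0.3254
M/D/1: Lq = ρ²/(2(1−ρ)) = 0.1059/(2·0.6746) = 0.07846

Final: 0.07846


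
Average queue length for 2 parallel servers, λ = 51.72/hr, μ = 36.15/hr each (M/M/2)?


a = λ/μ = 1.4307; ρ = a/2 = 0.7154
P₀ = 0.165941
Lq = P₀·a^c·ρ / (c!·(1−ρ)²) = 0.165941·2.04692·0.7154/(2·0.08102)
= 1.49944

Final: 1.49944


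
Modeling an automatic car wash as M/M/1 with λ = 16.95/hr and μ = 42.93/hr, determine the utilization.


ρ = λ/μ = 16.95/42.93 = 0.3948

Final: 0.3948


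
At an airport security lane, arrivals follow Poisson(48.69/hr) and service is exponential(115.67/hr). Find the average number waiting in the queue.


ρ = 48.69/115.67 = 0.4209
Lq = ρ²/(1−ρ) = 0.1772/0.5791 = 0.3060

Final: 0.3060


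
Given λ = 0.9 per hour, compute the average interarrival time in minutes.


Mean interarrival time = 1/λ = 1/0.9 hour = 1.11111 hour
In minutes: 1.11111 × 60 = 66.6667 min

Final: 66.6667 min


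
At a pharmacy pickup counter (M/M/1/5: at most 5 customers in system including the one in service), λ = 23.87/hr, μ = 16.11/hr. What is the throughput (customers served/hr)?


ρ = 1.4817; P_K = (1−ρ)ρ^5/(1−ρ^6) = 0.359024
λ_eff = λ(1 − P_K) = 23.87·(1 − 0.359024) = 23.87·0.640976 = 15.3001 /hr

Final: 15.3001 /hr


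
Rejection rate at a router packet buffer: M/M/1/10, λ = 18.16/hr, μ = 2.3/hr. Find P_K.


ρ = λ/μ = 18.16/2.3 = 7.8957
P_K = (1−ρ)ρ^K/(1−ρ^(K+1)) = (-6.8957·941629555.847293)/(1 − 7434779449.646450)
= -6493149893.799157/-7434779448.646450 = 0.873348

Final: 0.873348


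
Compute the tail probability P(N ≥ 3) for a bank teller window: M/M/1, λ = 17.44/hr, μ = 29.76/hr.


ρ = 17.44/29.76 = 0.5860
P(N ≥ n) = ρ^n = 0.5860^3 = 0.201252

Final: 0.201252


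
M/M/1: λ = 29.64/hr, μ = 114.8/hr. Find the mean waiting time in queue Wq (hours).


ρ = 29.64/114.8 = 0.2582
Wq = ρ/(μ−λ) = 0.2582/(114.8 − 29.64) = 0.2582/85.16 = 0.003032 hr

Final: 0.003032 hr


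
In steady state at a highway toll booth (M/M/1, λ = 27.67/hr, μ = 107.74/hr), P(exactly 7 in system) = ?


ρ = 27.67/107.74 = 0.2568
P_n = (1−ρ)·ρ^n = (1 − 0.2568)·0.2568^7 = 0.7432·0.00007369 = 0.00005477

Final: 0.00005477


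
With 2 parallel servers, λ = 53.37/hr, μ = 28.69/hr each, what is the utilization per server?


ρ = λ/(cμ) = 53.37/(2·28.69) = 53.37/57.38 = 0.9301

Final: 0.9301


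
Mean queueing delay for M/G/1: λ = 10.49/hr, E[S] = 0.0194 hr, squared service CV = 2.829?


ρ = λ·E[S] = 10.49·0.0194 = 0.2035
E[S²] = E[S]²(1+C_s²) = 0.0194²·(1+2.829) = 0.001441
Wq = λ·E[S²]/(2(1−ρ)) = 10.49·0.001441/(2·0.7965) = 0.009490 hr

Final: 0.009490 hr


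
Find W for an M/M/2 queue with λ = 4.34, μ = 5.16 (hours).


a = 0.8411; ρ = 0.4205; P₀ = 0.407913
Lq = P₀·a^c·ρ/(c!(1−ρ)²) = 0.18071
Wq = Lq/λ = 0.18071/4.34 = 0.04164 hr
W = Wq + 1/μ = 0.04164 + 0.19380 = 0.23544 hr

Final: 0.23544 hr


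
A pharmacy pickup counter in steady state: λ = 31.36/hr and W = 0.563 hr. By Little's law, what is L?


L = λW = 31.36·0.563 = 17.6557

Final: 17.6557


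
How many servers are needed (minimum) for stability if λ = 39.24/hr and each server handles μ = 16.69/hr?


Stability requires cμ > λ ⇔ c > λ/μ.
λ/μ = 39.24/16.69 = 2.3511
Minimum integer c = ⌊2.3511⌋ + 1 = 3
Check: 3·16.69 = 50.07 > 39.24, while 2·16.69 = 33.38 ≤ 39.24

Final: 3 servers


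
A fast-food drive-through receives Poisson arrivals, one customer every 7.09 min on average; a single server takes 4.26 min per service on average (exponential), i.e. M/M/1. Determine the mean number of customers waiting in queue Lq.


λ = 60/7.09 = 8.4626 /hr
μ = 60/4.26 = 14.0845 /hr
ρ = λ/μ = 8.4626/14.0845 = 0.6008
Lq = ρ²/(1−ρ) = 0.3610/0.3992 = 0.9045

Final: 0.9045


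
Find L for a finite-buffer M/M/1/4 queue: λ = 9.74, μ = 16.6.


ρ = 9.74/16.6 = 0.5867
L = ρ[1 − (K+1)ρ^K + Kρ^(K+1)] / [(1−ρ)(1−ρ^(K+1))]
Numerator: 0.5867·(1 − 5·0.118523 + 4·0.069543) = 0.402248
Denominator: (0.4133)·(0.930457) = 0.384514
L = 0.402248/0.384514 = 1.0461

Final: 1.0461


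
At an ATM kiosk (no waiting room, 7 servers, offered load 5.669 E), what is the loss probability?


B(c,a) = (a^c/c!) / Σ_{k=0}^{c} a^k/k!
a^7/7! = 37.334872
Σ terms (k=0..7): 1.00000 + 5.66900 + 16.06878 + 30.36464 + 43.03428 + 48.79227 + 46.10056 + 37.33487 = 228.364412
B = 37.334872/228.364412 = 0.163488

Final: 0.163488


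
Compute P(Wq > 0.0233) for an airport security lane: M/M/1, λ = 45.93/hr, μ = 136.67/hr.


ρ = 45.93/136.67 = 0.3361
P(Wq > t) = ρ·e^{−(μ−λ)t} = 0.3361·e^{−2.1142}
= 0.3361·0.120725 = 0.040571

Final: 0.040571


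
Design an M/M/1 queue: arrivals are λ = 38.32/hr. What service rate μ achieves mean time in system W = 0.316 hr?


W = 1/(μ−λ) ⇒ μ − λ = 1/W = 1/0.316 = 3.1646
μ = λ + 1/W = 38.32 + 3.1646 = 41.4846 per hr

Final: 41.4846 /hr


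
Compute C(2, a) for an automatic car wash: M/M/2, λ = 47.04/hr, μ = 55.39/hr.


a = λ/μ = 0.8493; ρ = a/2 = 0.4246
P₀ = 0.403878 (from M/M/c formula)
C(c,a) = [a^c/(c!(1−ρ))]·P₀ = [0.72123/(2·0.5754)]·0.403878
= 0.62675·0.403878 = 0.253129

Final: 0.253129


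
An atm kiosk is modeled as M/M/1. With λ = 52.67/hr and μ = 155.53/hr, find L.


ρ = λ/μ = 52.67/155.53 = 0.3386
L = ρ/(1−ρ) = 0.3386/(1 − 0.3386) = 0.3386/0.6614 = 0.5121

Final: 0.5121


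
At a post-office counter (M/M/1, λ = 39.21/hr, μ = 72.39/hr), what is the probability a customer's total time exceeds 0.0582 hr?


W ~ Exponential(μ−λ) for M/M/1.
μ − λ = 72.39 − 39.21 = 33.1800
P(W > t) = e^{−(μ−λ)t} = e^{−1.9311} = 0.144992

Final: 0.144992


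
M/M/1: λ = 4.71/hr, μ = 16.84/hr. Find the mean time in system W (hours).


W = 1/(μ−λ) = 1/(16.84 − 4.71) = 1/12.13 = 0.08244 hr

Final: 0.08244 hr


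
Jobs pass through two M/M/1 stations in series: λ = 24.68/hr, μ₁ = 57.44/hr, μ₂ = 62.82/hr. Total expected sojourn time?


Each node sees arrival rate λ = 24.68/hr (tandem ⇒ throughput preserved).
W₁ = 1/(μ₁−λ) = 1/(57.44−24.68) = 0.03053 hr
W₂ = 1/(μ₂−λ) = 1/(62.82−24.68) = 0.02622 hr
W_total = W₁ + W₂ = 0.03053 + 0.02622 = 0.05674 hr

Final: 0.05674 hr


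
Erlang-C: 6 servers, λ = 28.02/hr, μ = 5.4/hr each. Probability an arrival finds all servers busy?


a = λ/μ = 5.1889; ρ = a/6 = 0.8648
P₀ = 0.003278 (from M/M/c formula)
C(c,a) = [a^c/(c!(1−ρ))]·P₀ = [19518.49046/(720·0.1352)]·0.003278
= 200.53244·0.003278 = 0.657439

Final: 0.657439


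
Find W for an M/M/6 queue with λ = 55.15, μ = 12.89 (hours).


a = 4.2785; ρ = 0.7131; P₀ = 0.012035
Lq = P₀·a^c·ρ/(c!(1−ρ)²) = 0.88821
Wq = Lq/λ = 0.88821/55.15 = 0.01611 hr
W = Wq + 1/μ = 0.01611 + 0.07758 = 0.09368 hr

Final: 0.09368 hr


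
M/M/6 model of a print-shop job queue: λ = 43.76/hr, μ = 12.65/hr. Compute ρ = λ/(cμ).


ρ = λ/(cμ) = 43.76/(6·12.65) = 43.76/75.90 = 0.5765

Final: 0.5765


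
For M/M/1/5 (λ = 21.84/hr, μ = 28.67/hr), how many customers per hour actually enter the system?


ρ = 0.7618; P_K = (1−ρ)ρ^5/(1−ρ^6) = 0.075953
λ_eff = λ(1 − P_K) = 21.84·(1 − 0.075953) = 21.84·0.924047 = 20.1812 /hr

Final: 20.1812 /hr


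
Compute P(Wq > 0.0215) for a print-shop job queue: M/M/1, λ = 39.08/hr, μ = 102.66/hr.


ρ = 39.08/102.66 = 0.3807
P(Wq > t) = ρ·e^{−(μ−λ)t} = 0.3807·e^{−1.3670}
= 0.3807·0.254878 = 0.097025

Final: 0.097025


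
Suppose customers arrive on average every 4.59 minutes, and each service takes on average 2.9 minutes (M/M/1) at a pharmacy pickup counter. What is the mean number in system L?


λ = 60/4.59 = 13.0719 /hr
μ = 60/2.9 = 20.6897 /hr
ρ = λ/μ = 13.0719/20.6897 = 0.6318
L = ρ/(1−ρ) = 0.6318/0.3682 = 1.7160

Final: 1.7160


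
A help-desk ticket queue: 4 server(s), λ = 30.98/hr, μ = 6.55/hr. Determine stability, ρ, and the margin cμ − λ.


Total capacity cμ = 4·6.55 = 26.20/hr
ρ = λ/(cμ) = 30.98/26.20 = 1.1824
Stable ⇔ ρ < 1: NO
Spare capacity = cμ − λ = 26.20 − 30.98 = -4.78/hr

Final: ρ = 1.1824; unstable; margin = -4.78/hr


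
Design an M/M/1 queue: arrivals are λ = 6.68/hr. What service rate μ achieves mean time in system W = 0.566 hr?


W = 1/(μ−λ) ⇒ μ − λ = 1/W = 1/0.566 = 1.7668
μ = λ + 1/W = 6.68 + 1.7668 = 8.4468 per hr

Final: 8.4468 /hr


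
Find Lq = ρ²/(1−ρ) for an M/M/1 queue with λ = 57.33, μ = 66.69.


ρ = 57.33/66.69 = 0.8596
Lq = ρ²/(1−ρ) = 0.7390/0.1404 = 5.2654

Final: 5.2654


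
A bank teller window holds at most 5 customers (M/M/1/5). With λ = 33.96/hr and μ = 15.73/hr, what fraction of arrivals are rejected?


ρ = λ/μ = 33.96/15.73 = 2.1589
P_K = (1−ρ)ρ^K/(1−ρ^(K+1)) = (-1.1589·46.902371)/(1 − 101.259028)
= -54.356657/-100.259028 = 0.542162

Final: 0.542162


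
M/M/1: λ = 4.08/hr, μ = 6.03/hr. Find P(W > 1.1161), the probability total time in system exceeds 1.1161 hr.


W ~ Exponential(μ−λ) for M/M/1.
μ − λ = 6.03 − 4.08 = 1.9500
P(W > t) = e^{−(μ−λ)t} = e^{−2.1764} = 0.113450

Final: 0.113450


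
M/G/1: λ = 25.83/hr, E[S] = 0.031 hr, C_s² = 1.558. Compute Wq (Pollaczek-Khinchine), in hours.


ρ = λ·E[S] = 25.83·0.031 = 0.8007
E[S²] = E[S]²(1+C_s²) = 0.031²·(1+1.558) = 0.002458
Wq = λ·E[S²]/(2(1−ρ)) = 25.83·0.002458/(2·0.1993) = 0.15932 hr

Final: 0.15932 hr


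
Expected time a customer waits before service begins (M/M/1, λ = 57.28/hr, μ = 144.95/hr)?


ρ = 57.28/144.95 = 0.3952
Wq = ρ/(μ−λ) = 0.3952/(144.95 − 57.28) = 0.3952/87.67 = 0.004507 hr

Final: 0.004507 hr


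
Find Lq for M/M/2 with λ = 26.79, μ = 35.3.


a = λ/μ = 0.7589; ρ = a/2 = 0.3795
P₀ = 0.449841
Lq = P₀·a^c·ρ / (c!·(1−ρ)²) = 0.449841·0.57596·0.3795/(2·0.38507)
= 0.12766

Final: 0.12766


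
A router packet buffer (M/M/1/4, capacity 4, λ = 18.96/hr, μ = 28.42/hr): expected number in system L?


ρ = 18.96/28.42 = 0.6671
L = ρ[1 − (K+1)ρ^K + Kρ^(K+1)] / [(1−ρ)(1−ρ^(K+1))]
Numerator: 0.6671·(1 − 5·0.198087 + 4·0.132151) = 0.359031
Denominator: (0.3329)·(0.867849) = 0.288876
L = 0.359031/0.288876 = 1.2429

Final: 1.2429


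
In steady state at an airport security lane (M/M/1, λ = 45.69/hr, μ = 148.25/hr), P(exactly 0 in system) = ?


ρ = 45.69/148.25 = 0.3082
P_n = (1−ρ)·ρ^n = (1 − 0.3082)·0.3082^0 = 0.6918·1.000000 = 0.691804

Final: 0.691804


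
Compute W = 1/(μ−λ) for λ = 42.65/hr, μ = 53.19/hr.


W = 1/(μ−λ) = 1/(53.19 − 42.65) = 1/10.54 = 0.09488 hr

Final: 0.09488 hr


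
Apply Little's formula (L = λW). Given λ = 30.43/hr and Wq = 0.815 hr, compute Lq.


Lq = λWq = 30.43·0.815 = 24.8004

Final: 24.8004


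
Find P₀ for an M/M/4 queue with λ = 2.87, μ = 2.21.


a = λ/μ = 2.87/2.21 = 1.2986; ρ = a/c = 0.3247
Σ_{k=0}^{3} a^k/k! (terms k=0..3) = 1.00000 + 1.29864 + 0.84324 + 0.36502 = 3.50690
Tail: a^4/(4!(1−ρ)) = 2.84419/(24·0.6753) = 0.17548
P₀ = 1/(3.50690 + 0.17548) = 1/3.68238 = 0.271564

Final: 0.271564


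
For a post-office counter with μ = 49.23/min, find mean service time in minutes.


Mean service time = 1/μ = 1/49.23 minute = 0.02031 minute
In minutes: 0.02031 × 1 = 0.02031 min

Final: 0.02031 min


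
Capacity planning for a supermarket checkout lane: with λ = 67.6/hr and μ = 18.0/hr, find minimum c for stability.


Stability requires cμ > λ ⇔ c > λ/μ.
λ/μ = 67.6/18.0 = 3.7556
Minimum integer c = ⌊3.7556⌋ + 1 = 4
Check: 4·18.0 = 72.00 > 67.6, while 3·18.0 = 54.00 ≤ 67.6

Final: 4 servers


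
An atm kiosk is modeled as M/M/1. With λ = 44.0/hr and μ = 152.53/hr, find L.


ρ = λ/μ = 44.0/152.53 = 0.2885
L = ρ/(1−ρ) = 0.2885/(1 − 0.2885) = 0.2885/0.7115 = 0.4054

Final: 0.4054


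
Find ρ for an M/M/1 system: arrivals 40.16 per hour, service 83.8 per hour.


ρ = λ/μ = 40.16/83.8 = 0.4792

Final: 0.4792


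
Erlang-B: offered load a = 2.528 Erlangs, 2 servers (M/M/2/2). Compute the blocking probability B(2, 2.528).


B(c,a) = (a^c/c!) / Σ_{k=0}^{c} a^k/k!
a^2/2! = 3.195392
Σ terms (k=0..2): 1.00000 + 2.52800 + 3.19539 = 6.723392
B = 3.195392/6.723392 = 0.475265

Final: 0.475265


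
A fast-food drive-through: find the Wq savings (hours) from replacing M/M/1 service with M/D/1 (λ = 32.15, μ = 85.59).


ρ = 32.15/85.59 = 0.3756
Wq(M/M/1) = ρ/(μ−λ) = 0.3756/53.44 = 0.007029 hr
Wq(M/D/1) = ρ/(2(μ−λ)) = 0.003514 hr
Savings = 0.007029 − 0.003514 = 0.003514 hr

Final: 0.003514 hr


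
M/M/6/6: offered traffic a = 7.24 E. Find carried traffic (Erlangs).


B(6,7.24) = 0.346084 (Erlang-B)
Carried load = a(1 − B) = 7.24·(1 − 0.346084) = 7.24·0.653916 = 4.7344 E

Final: 4.7344 Erlangs


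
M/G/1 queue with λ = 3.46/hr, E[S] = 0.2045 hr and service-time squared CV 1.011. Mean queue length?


ρ = λ·E[S] = 3.46·0.2045 = 0.7076
Lq = ρ²(1+C_s²)/(2(1−ρ)) = 0.5007·(1+1.011)/(2·0.2924)
= 0.5007·2.0110/0.5849 = 1.72147

Final: 1.72147


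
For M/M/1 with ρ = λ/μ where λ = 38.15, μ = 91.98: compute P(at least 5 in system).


ρ = 38.15/91.98 = 0.4148
P(N ≥ n) = ρ^n = 0.4148^5 = 0.012275

Final: 0.012275


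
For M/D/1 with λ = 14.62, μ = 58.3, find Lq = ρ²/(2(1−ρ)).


ρ = 14.62/58.3 = 0.2508
M/D/1: Lq = ρ²/(2(1−ρ)) = 0.06289/(2·0.7492) = 0.04197

Final: 0.04197


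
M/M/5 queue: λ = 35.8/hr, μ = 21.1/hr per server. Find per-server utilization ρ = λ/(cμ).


ρ = λ/(cμ) = 35.8/(5·21.1) = 35.8/105.50 = 0.3393

Final: 0.3393


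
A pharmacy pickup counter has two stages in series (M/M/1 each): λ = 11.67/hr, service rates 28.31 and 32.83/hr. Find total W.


Each node sees arrival rate λ = 11.67/hr (tandem ⇒ throughput preserved).
W₁ = 1/(μ₁−λ) = 1/(28.31−11.67) = 0.06010 hr
W₂ = 1/(μ₂−λ) = 1/(32.83−11.67) = 0.04726 hr
W_total = W₁ + W₂ = 0.06010 + 0.04726 = 0.10736 hr

Final: 0.10736 hr


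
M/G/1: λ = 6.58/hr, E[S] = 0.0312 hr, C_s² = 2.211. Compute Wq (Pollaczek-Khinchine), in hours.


ρ = λ·E[S] = 6.58·0.0312 = 0.2053
E[S²] = E[S]²(1+C_s²) = 0.0312²·(1+2.211) = 0.003126
Wq = λ·E[S²]/(2(1−ρ)) = 6.58·0.003126/(2·0.7947) = 0.01294 hr

Final: 0.01294 hr


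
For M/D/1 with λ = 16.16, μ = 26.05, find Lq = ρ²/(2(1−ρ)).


ρ = 16.16/26.05 = 0.6203
M/D/1: Lq = ρ²/(2(1−ρ)) = 0.3848/(2·0.3797) = 0.50681

Final: 0.50681


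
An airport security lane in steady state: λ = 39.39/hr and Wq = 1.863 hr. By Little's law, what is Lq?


Lq = λWq = 39.39·1.863 = 73.3836

Final: 73.3836


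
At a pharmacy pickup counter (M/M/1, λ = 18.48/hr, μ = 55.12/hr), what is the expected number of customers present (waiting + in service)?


ρ = λ/μ = 18.48/55.12 = 0.3353
L = ρ/(1−ρ) = 0.3353/(1 − 0.3353) = 0.3353/0.6647 = 0.5044

Final: 0.5044


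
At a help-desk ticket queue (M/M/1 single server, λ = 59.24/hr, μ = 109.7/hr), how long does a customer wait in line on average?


ρ = 59.24/109.7 = 0.5400
Wq = ρ/(μ−λ) = 0.5400/(109.7 − 59.24) = 0.5400/50.46 = 0.01070 hr

Final: 0.01070 hr


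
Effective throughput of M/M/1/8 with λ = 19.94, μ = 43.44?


ρ = 0.4590; P_K = (1−ρ)ρ^8/(1−ρ^9) = 0.001067
λ_eff = λ(1 − P_K) = 19.94·(1 − 0.001067) = 19.94·0.998933 = 19.9187 /hr

Final: 19.9187 /hr


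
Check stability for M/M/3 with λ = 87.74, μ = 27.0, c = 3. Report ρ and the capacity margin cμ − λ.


Total capacity cμ = 3·27.0 = 81.00/hr
ρ = λ/(cμ) = 87.74/81.00 = 1.0832
Stable ⇔ ρ < 1: NO
Spare capacity = cμ − λ = 81.00 − 87.74 = -6.74/hr

Final: ρ = 1.0832; unstable; margin = -6.74/hr


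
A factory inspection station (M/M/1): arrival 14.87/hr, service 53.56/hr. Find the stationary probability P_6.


ρ = 14.87/53.56 = 0.2776
P_n = (1−ρ)·ρ^n = (1 − 0.2776)·0.2776^6 = 0.7224·0.0004580 = 0.0003308

Final: 0.0003308


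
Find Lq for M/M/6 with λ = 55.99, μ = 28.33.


a = λ/μ = 1.9764; ρ = a/6 = 0.3294
P₀ = 0.138383
Lq = P₀·a^c·ρ / (c!·(1−ρ)²) = 0.138383·59.59137·0.3294/(720·0.44972)
= 0.008389

Final: 0.008389


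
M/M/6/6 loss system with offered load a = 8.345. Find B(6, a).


B(c,a) = (a^c/c!) / Σ_{k=0}^{c} a^k/k!
a^6/6! = 469.056922
Σ terms (k=0..6): 1.00000 + 8.34500 + 34.81951 + 96.85628 + 202.06641 + 337.24884 + 469.05692 = 1149.392956
B = 469.056922/1149.392956 = 0.408091

Final: 0.408091


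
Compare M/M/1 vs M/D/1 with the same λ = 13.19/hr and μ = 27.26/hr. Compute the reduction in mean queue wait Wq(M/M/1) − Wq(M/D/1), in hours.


ρ = 13.19/27.26 = 0.4839
Wq(M/M/1) = ρ/(μ−λ) = 0.4839/14.07 = 0.03439 hr
Wq(M/D/1) = ρ/(2(μ−λ)) = 0.01719 hr
Savings = 0.03439 − 0.01719 = 0.01719 hr

Final: 0.01719 hr


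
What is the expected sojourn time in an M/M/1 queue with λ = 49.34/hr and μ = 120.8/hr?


W = 1/(μ−λ) = 1/(120.8 − 49.34) = 1/71.46 = 0.01399 hr

Final: 0.01399 hr


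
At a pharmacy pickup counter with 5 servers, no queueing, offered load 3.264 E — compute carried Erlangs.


B(5,3.264) = 0.133054 (Erlang-B)
Carried load = a(1 − B) = 3.264·(1 − 0.133054) = 3.264·0.866946 = 2.8297 E

Final: 2.8297 Erlangs


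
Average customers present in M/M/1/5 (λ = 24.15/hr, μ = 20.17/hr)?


ρ = 24.15/20.17 = 1.1973
L = ρ[1 − (K+1)ρ^K + Kρ^(K+1)] / [(1−ρ)(1−ρ^(K+1))]
Numerator: 1.1973·(1 − 6·2.460686 + 5·2.946235) = 1.157884
Denominator: (-0.1973)·(-1.946235) = 0.384037
L = 1.157884/0.384037 = 3.0150

Final: 3.0150


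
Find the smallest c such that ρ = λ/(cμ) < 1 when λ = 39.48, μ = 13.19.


Stability requires cμ > λ ⇔ c > λ/μ.
λ/μ = 39.48/13.19 = 2.9932
Minimum integer c = ⌊2.9932⌋ + 1 = 3
Check: 3·13.19 = 39.57 > 39.48, while 2·13.19 = 26.38 ≤ 39.48

Final: 3 servers


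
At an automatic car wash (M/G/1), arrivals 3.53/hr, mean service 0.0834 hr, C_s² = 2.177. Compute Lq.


ρ = λ·E[S] = 3.53·0.0834 = 0.2944
Lq = ρ²(1+C_s²)/(2(1−ρ)) = 0.08667·(1+2.177)/(2·0.7056)
= 0.08667·3.1770/1.4112 = 0.19512

Final: 0.19512


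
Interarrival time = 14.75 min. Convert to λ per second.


λ = 1/(interarrival time) in consistent units.
1 second = 0.0166667 min, so λ = 0.0166667/14.75 = 0.001130 per second

Final: 0.001130 /sec


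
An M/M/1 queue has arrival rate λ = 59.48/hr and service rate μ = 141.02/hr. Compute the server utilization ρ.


ρ = λ/μ = 59.48/141.02 = 0.4218

Final: 0.4218


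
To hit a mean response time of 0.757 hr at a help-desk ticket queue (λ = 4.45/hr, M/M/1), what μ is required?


W = 1/(μ−λ) ⇒ μ − λ = 1/W = 1/0.757 = 1.3210
μ = λ + 1/W = 4.45 + 1.3210 = 5.7710 per hr

Final: 5.7710 /hr


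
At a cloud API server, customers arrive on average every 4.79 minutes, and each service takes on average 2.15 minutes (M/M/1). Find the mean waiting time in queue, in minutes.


λ = 60/4.79 = 12.5261 /hr
μ = 60/2.15 = 27.9070 /hr
ρ = λ/μ = 12.5261/27.9070 = 0.4489
Wq = ρ/(μ−λ) = 0.4489/(27.9070−12.5261) = 0.02918 hr
In minutes: 0.02918·60 = 1.751 min

Final: 1.751 min


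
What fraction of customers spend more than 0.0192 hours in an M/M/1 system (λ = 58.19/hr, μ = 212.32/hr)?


W ~ Exponential(μ−λ) for M/M/1.
μ − λ = 212.32 − 58.19 = 154.1300
P(W > t) = e^{−(μ−λ)t} = e^{−2.9593} = 0.051855

Final: 0.051855


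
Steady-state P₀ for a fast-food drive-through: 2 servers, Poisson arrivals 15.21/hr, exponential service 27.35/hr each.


a = λ/μ = 15.21/27.35 = 0.5561; ρ = a/c = 0.2781
Σ_{k=0}^{1} a^k/k! (terms k=0..1) = 1.00000 + 0.55612 = 1.55612
Tail: a^2/(2!(1−ρ)) = 0.30927/(2·0.7219) = 0.21420
P₀ = 1/(1.55612 + 0.21420) = 1/1.77032 = 0.564869

Final: 0.564869


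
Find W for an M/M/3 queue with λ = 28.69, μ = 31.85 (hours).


a = 0.9008; ρ = 0.3003; P₀ = 0.403131
Lq = P₀·a^c·ρ/(c!(1−ρ)²) = 0.03012
Wq = Lq/λ = 0.03012/28.69 = 0.001050 hr
W = Wq + 1/μ = 0.001050 + 0.03140 = 0.03245 hr

Final: 0.03245 hr


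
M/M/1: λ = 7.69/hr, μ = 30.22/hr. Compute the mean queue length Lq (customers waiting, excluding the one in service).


ρ = 7.69/30.22 = 0.2545
Lq = ρ²/(1−ρ) = 0.06475/0.7455 = 0.08686

Final: 0.08686


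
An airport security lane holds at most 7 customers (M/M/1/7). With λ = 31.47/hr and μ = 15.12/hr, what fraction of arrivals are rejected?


ρ = λ/μ = 31.47/15.12 = 2.0813
P_K = (1−ρ)ρ^K/(1−ρ^(K+1)) = (-1.0813·169.205573)/(1 − 352.175884)
= -182.970312/-351.175884 = 0.521022

Final: 0.521022


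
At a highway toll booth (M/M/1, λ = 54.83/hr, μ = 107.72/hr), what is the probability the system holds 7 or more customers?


ρ = 54.83/107.72 = 0.5090
P(N ≥ n) = ρ^n = 0.5090^7 = 0.008852

Final: 0.008852


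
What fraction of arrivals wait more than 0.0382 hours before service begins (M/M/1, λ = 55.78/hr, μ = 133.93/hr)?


ρ = 55.78/133.93 = 0.4165
P(Wq > t) = ρ·e^{−(μ−λ)t} = 0.4165·e^{−2.9853}
= 0.4165·0.050523 = 0.021042

Final: 0.021042


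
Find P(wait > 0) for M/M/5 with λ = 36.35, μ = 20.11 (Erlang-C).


a = λ/μ = 1.8076; ρ = a/5 = 0.3615
P₀ = 0.163342 (from M/M/c formula)
C(c,a) = [a^c/(c!(1−ρ))]·P₀ = [19.29575/(120·0.6385)]·0.163342
= 0.25184·0.163342 = 0.041136

Final: 0.041136


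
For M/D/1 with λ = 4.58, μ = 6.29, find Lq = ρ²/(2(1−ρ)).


ρ = 4.58/6.29 = 0.7281
M/D/1: Lq = ρ²/(2(1−ρ)) = 0.5302/(2·0.2719) = 0.97511

Final: 0.97511


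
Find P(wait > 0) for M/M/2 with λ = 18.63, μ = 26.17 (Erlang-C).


a = λ/μ = 0.7119; ρ = a/2 = 0.3559
P₀ = 0.474989 (from M/M/c formula)
C(c,a) = [a^c/(c!(1−ρ))]·P₀ = [0.50678/(2·0.6441)]·0.474989
= 0.39343·0.474989 = 0.186873

Final: 0.186873


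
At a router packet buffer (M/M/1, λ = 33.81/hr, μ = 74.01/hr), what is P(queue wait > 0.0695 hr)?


ρ = 33.81/74.01 = 0.4568
P(Wq > t) = ρ·e^{−(μ−λ)t} = 0.4568·e^{−2.7939}
= 0.4568·0.061182 = 0.027950

Final: 0.027950


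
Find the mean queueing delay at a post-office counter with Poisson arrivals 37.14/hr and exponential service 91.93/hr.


ρ = 37.14/91.93 = 0.4040
Wq = ρ/(μ−λ) = 0.4040/(91.93 − 37.14) = 0.4040/54.79 = 0.007374 hr

Final: 0.007374 hr


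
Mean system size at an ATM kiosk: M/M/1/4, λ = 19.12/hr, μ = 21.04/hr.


ρ = 19.12/21.04 = 0.9087
L = ρ[1 − (K+1)ρ^K + Kρ^(K+1)] / [(1−ρ)(1−ρ^(K+1))]
Numerator: 0.9087·(1 − 5·0.681975 + 4·0.619742) = 0.062786
Denominator: (0.09125)·(0.380258) = 0.034700
L = 0.062786/0.034700 = 1.8094

Final: 1.8094


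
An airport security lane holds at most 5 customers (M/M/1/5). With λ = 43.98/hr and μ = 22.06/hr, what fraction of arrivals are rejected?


ρ = λ/μ = 43.98/22.06 = 1.9937
P_K = (1−ρ)ρ^K/(1−ρ^(K+1)) = (-0.9937·31.495506)/(1 − 62.791130)
= -31.295625/-61.791130 = 0.506474

Final: 0.506474


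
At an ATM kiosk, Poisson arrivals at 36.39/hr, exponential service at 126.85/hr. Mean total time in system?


W = 1/(μ−λ) = 1/(126.85 − 36.39) = 1/90.46 = 0.01105 hr

Final: 0.01105 hr


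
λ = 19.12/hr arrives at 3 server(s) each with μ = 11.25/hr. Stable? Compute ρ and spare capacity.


Total capacity cμ = 3·11.25 = 33.75/hr
ρ = λ/(cμ) = 19.12/33.75 = 0.5665
Stable ⇔ ρ < 1: YES
Spare capacity = cμ − λ = 33.75 − 19.12 = 14.63/hr

Final: ρ = 0.5665; stable; margin = 14.63/hr


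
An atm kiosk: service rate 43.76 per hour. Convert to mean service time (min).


Mean service time = 1/μ = 1/43.76 hour = 0.02285 hour
In minutes: 0.02285 × 60 = 1.3711 min

Final: 1.3711 min


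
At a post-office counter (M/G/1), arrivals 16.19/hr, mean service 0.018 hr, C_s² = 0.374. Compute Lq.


ρ = λ·E[S] = 16.19·0.018 = 0.2914
Lq = ρ²(1+C_s²)/(2(1−ρ)) = 0.08493·(1+0.374)/(2·0.7086)
= 0.08493·1.3740/1.4172 = 0.08234

Final: 0.08234


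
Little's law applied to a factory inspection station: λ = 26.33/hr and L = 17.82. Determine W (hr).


W = L/λ = 17.82/26.33 = 0.6768 hr

Final: 0.6768 hr


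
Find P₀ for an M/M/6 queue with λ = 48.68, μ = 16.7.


a = λ/μ = 48.68/16.7 = 2.9150; ρ = a/c = 0.4858
Σ_{k=0}^{5} a^k/k! (terms k=0..5) = 1.00000 + 2.91497 + 4.24853 + 4.12811 + 3.00833 + 1.75384 = 17.05377
Tail: a^6/(6!(1−ρ)) = 613.48591/(720·0.5142) = 1.65716
P₀ = 1/(17.05377 + 1.65716) = 1/18.71093 = 0.053445

Final: 0.053445


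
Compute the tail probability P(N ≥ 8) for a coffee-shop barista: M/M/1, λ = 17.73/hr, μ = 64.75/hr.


ρ = 17.73/64.75 = 0.2738
P(N ≥ n) = ρ^n = 0.2738^8 = 0.00003160

Final: 0.00003160
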